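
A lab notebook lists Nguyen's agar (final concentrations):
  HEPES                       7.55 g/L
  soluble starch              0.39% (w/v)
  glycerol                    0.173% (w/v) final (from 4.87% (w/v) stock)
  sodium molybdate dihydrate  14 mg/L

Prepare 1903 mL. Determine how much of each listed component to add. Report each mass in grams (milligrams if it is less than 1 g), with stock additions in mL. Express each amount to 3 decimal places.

HEPES 14.368 g; soluble starch 7.422 g; glycerol 67.601 mL; sodium molybdate dihydrate 26.642 mg

Target volume = 1903 mL = 1.903 L.
HEPES: 7.55 g/L × 1.903 L = 14.368 g
soluble starch: 0.39% w/v = 3.9 g/L → 3.9 × 1.903 L = 7.422 g
glycerol: dilute stock: 0.173% ÷ 4.87% × 1903 mL = 67.601 mL
sodium molybdate dihydrate: 14 mg/L × 1.903 L = 26.642 mg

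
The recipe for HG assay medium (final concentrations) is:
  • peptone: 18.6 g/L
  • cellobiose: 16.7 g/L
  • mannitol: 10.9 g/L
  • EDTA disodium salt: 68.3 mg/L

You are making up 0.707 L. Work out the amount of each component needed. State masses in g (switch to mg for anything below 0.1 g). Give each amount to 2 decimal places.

peptone 13.15 g; cellobiose 11.81 g; mannitol 7.71 g; EDTA disodium salt 48.29 mg

Scale factor relative to 1 L: 0.707.
peptone: 18.6 g/L × 0.707 L = 13.15 g
cellobiose: 16.7 g/L × 0.707 L = 11.81 g
mannitol: 10.9 g/L × 0.707 L = 7.71 g
EDTA disodium salt: 68.3 mg/L × 0.707 L = 48.29 mg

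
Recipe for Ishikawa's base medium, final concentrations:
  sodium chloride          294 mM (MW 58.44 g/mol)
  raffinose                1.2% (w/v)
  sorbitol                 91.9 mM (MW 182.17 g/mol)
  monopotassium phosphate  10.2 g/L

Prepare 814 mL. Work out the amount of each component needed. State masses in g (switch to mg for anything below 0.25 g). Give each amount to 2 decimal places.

sodium chloride 13.99 g; raffinose 9.77 g; sorbitol 13.63 g; monopotassium phosphate 8.30 g

Target volume = 814 mL = 0.814 L.
sodium chloride: 294 mmol/L × 58.44 g/mol × 0.814 L ÷ 1000 = 13.99 g
raffinose: 1.2 g per 100 mL × 814 mL ÷ 100 = 9.77 g
sorbitol: 91.9 mmol/L × 182.17 g/mol × 0.814 L ÷ 1000 = 13.63 g
monopotassium phosphate: 10.2 g/L × 0.814 L = 8.30 g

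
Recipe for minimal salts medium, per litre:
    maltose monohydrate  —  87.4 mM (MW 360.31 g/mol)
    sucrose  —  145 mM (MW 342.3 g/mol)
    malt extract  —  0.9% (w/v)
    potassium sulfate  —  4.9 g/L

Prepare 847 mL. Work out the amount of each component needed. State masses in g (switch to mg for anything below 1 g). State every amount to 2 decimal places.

maltose monohydrate 26.67 g; sucrose 42.04 g; malt extract 7.62 g; potassium sulfate 4.15 g

Target volume = 847 mL = 0.847 L.
maltose monohydrate: 87.4 mmol/L × 360.31 g/mol × 0.847 L ÷ 1000 = 26.67 g
sucrose: 145 mmol/L × 342.3 g/mol × 0.847 L ÷ 1000 = 42.04 g
malt extract: 0.9 g per 100 mL × 847 mL ÷ 100 = 7.62 g
potassium sulfate: 4.9 g/L × 0.847 L = 4.15 g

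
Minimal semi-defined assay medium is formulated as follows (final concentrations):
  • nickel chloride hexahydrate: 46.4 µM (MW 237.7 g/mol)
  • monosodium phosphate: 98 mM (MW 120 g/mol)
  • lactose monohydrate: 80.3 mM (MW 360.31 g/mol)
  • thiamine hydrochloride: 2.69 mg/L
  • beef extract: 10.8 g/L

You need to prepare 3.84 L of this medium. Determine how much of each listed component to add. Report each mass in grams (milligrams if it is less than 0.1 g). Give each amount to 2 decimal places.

nickel chloride hexahydrate 42.35 mg; monosodium phosphate 45.16 g; lactose monohydrate 111.10 g; thiamine hydrochloride 10.33 mg; beef extract 41.47 g

Working volume: 3.84 L.
nickel chloride hexahydrate: 46.4 µmol/L × 237.7 g/mol × 3.84 L ÷ 1000 = 42.35 mg
monosodium phosphate: 98 mmol/L × 120 g/mol × 3.84 L ÷ 1000 = 45.16 g
lactose monohydrate: 80.3 mmol/L × 360.31 g/mol × 3.84 L ÷ 1000 = 111.10 g
thiamine hydrochloride: 2.69 mg/L × 3.84 L = 10.33 mg
beef extract: 10.8 g/L × 3.84 L = 41.47 g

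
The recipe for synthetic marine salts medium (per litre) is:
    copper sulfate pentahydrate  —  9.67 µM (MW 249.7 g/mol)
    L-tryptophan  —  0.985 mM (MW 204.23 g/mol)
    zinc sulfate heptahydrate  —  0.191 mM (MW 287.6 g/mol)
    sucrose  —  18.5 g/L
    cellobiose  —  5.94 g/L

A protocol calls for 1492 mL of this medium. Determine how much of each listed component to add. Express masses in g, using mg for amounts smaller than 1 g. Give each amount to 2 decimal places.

Scale factor relative to 1 L: 1.492.
copper sulfate pentahydrate: 9.67 µmol/L × 249.7 g/mol × 1.492 L ÷ 1000 = 3.60 mg
L-tryptophan: 0.985 mmol/L × 204.23 mg/mmol × 1.492 L = 300.14 mg
zinc sulfate heptahydrate: 0.191 mmol/L × 287.6 mg/mmol × 1.492 L = 81.96 mg
sucrose: 18.5 g/L × 1.492 L = 27.60 g
cellobiose: 5.94 g/L × 1.492 L = 8.86 g

copper sulfate pentahydrate 3.60 mg; L-tryptophan 300.14 mg; zinc sulfate heptahydrate 81.96 mg; sucrose 27.60 g; cellobiose 8.86 g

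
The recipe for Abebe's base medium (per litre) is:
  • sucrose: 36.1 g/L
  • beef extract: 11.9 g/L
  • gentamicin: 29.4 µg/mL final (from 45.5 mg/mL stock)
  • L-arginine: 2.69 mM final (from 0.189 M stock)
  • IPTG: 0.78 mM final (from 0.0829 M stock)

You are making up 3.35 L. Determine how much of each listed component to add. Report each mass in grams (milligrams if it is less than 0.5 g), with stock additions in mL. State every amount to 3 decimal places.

sucrose 120.935 g; beef extract 39.865 g; gentamicin 2.165 mL; L-arginine 47.680 mL; IPTG 31.520 mL

Working volume: 3.35 L.
sucrose: 36.1 g/L × 3.35 L = 120.935 g
beef extract: 11.9 g/L × 3.35 L = 39.865 g
gentamicin: V = C2·V2/C1 = 29.4 µg/mL × 3350 mL ÷ 45500 µg/mL = 2.165 mL
L-arginine: V = C2·V2/C1 = 2.69 mM × 3350 mL ÷ 189 mM = 47.680 mL
IPTG: dilute stock: 0.78 mM × 3350 mL ÷ 82.9 mM = 31.520 mL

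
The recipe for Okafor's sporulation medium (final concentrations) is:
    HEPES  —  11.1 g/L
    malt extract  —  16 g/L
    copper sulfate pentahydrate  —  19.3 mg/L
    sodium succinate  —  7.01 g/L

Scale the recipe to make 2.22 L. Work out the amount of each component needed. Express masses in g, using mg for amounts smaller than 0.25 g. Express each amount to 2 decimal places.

Scale factor relative to 1 L: 2.22.
HEPES: 11.1 g/L × 2.22 L = 24.64 g
malt extract: 16 g/L × 2.22 L = 35.52 g
copper sulfate pentahydrate: 19.3 mg/L × 2.22 L = 42.85 mg
sodium succinate: 7.01 g/L × 2.22 L = 15.56 g

HEPES 24.64 g; malt extract 35.52 g; copper sulfate pentahydrate 42.85 mg; sodium succinate 15.56 g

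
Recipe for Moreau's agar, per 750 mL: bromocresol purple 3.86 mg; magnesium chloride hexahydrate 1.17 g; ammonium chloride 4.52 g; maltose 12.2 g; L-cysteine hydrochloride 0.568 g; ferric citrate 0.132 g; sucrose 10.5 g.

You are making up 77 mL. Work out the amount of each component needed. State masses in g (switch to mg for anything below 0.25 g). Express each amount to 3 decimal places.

Scale factor = 77 mL / 750 mL = 0.102667.
bromocresol purple: 3.86 mg × (77 mL / 750 mL) = 0.396 mg
magnesium chloride hexahydrate: 1.17 g × (77 mL / 750 mL) = 0.12012 g = 120.120 mg
ammonium chloride: 4.52 g × (77 mL / 750 mL) = 0.464 g
maltose: 12.2 g × (77 mL / 750 mL) = 1.253 g
L-cysteine hydrochloride: 0.568 g × (77 mL / 750 mL) = 0.0583147 g = 58.315 mg
ferric citrate: 0.132 g × (77 mL / 750 mL) = 0.013552 g = 13.552 mg
sucrose: 10.5 g × (77 mL / 750 mL) = 1.078 g

bromocresol purple 0.396 mg; magnesium chloride hexahydrate 120.120 mg; ammonium chloride 0.464 g; maltose 1.253 g; L-cysteine hydrochloride 58.315 mg; ferric citrate 13.552 mg; sucrose 1.078 g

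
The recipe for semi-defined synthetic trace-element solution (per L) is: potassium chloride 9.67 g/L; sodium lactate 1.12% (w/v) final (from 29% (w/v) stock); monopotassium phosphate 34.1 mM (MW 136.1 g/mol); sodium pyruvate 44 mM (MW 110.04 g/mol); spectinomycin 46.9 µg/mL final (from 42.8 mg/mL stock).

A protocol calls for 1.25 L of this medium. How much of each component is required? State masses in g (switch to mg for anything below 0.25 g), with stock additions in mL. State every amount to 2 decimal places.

Working volume: 1.25 L.
potassium chloride: 9.67 g/L × 1.25 L = 12.09 g
sodium lactate: V = C2·V2/C1 = 1.12% ÷ 29% × 1250 mL = 48.28 mL
monopotassium phosphate: 34.1 mmol/L × 136.1 g/mol × 1.25 L ÷ 1000 = 5.80 g
sodium pyruvate: 44 mmol/L × 110.04 g/mol × 1.25 L ÷ 1000 = 6.05 g
spectinomycin: V = C2·V2/C1 = 46.9 µg/mL × 1250 mL ÷ 42800 µg/mL = 1.37 mL

potassium chloride 12.09 g; sodium lactate 48.28 mL; monopotassium phosphate 5.80 g; sodium pyruvate 6.05 g; spectinomycin 1.37 mL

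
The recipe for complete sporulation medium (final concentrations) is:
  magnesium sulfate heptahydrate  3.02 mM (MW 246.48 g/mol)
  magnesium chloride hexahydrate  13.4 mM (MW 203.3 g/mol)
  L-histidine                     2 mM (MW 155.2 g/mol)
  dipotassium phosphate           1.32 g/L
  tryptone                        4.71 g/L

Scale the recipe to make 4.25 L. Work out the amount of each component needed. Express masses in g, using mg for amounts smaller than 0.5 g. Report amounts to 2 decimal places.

Working volume: 4.25 L.
magnesium sulfate heptahydrate: 3.02 mmol/L × 246.48 g/mol × 4.25 L ÷ 1000 = 3.16 g
magnesium chloride hexahydrate: 13.4 mmol/L × 203.3 g/mol × 4.25 L ÷ 1000 = 11.58 g
L-histidine: 2 mmol/L × 155.2 g/mol × 4.25 L ÷ 1000 = 1.32 g
dipotassium phosphate: 1.32 g/L × 4.25 L = 5.61 g
tryptone: 4.71 g/L × 4.25 L = 20.02 g

magnesium sulfate heptahydrate 3.16 g; magnesium chloride hexahydrate 11.58 g; L-histidine 1.32 g; dipotassium phosphate 5.61 g; tryptone 20.02 g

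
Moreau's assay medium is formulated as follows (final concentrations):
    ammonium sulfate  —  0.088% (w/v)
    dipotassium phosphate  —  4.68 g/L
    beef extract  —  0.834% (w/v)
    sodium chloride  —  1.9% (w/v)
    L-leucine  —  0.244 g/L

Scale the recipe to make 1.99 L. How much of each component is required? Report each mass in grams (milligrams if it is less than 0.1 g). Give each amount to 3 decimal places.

Scale factor relative to 1 L: 1.99.
ammonium sulfate: 0.088 g per 100 mL × 1990 mL ÷ 100 = 1.751 g
dipotassium phosphate: 4.68 g/L × 1.99 L = 9.313 g
beef extract: 0.834 g per 100 mL × 1990 mL ÷ 100 = 16.597 g
sodium chloride: 1.9% w/v = 19 g/L → 19 × 1.99 L = 37.810 g
L-leucine: 0.244 g/L × 1.99 L = 0.486 g

ammonium sulfate 1.751 g; dipotassium phosphate 9.313 g; beef extract 16.597 g; sodium chloride 37.810 g; L-leucine 0.486 g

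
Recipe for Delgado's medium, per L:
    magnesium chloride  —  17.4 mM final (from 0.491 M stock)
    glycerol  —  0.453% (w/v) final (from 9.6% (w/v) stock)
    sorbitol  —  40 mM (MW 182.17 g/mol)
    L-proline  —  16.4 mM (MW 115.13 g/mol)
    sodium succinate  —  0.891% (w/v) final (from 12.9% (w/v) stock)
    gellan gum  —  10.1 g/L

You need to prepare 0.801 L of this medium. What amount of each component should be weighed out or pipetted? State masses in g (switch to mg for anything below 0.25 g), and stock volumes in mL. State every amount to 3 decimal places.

magnesium chloride 28.386 mL; glycerol 37.797 mL; sorbitol 5.837 g; L-proline 1.512 g; sodium succinate 55.325 mL; gellan gum 8.090 g

Working volume: 0.801 L.
magnesium chloride: V = C2·V2/C1 = 17.4 mM × 801 mL ÷ 491 mM = 28.386 mL
glycerol: dilute stock: 0.453% ÷ 9.6% × 801 mL = 37.797 mL
sorbitol: 40 mmol/L × 182.17 g/mol × 0.801 L ÷ 1000 = 5.837 g
L-proline: 16.4 mmol/L × 115.13 g/mol × 0.801 L ÷ 1000 = 1.512 g
sodium succinate: dilute stock: 0.891% ÷ 12.9% × 801 mL = 55.325 mL
gellan gum: 10.1 g/L × 0.801 L = 8.090 g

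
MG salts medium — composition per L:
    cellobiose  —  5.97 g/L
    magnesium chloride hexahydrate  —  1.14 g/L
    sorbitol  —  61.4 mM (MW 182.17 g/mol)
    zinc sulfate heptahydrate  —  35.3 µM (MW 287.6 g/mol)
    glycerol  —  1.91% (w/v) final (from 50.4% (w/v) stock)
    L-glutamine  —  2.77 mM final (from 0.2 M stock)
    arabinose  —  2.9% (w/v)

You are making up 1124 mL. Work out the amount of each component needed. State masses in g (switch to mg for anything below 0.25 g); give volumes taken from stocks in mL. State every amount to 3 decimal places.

cellobiose 6.710 g; magnesium chloride hexahydrate 1.281 g; sorbitol 12.572 g; zinc sulfate heptahydrate 11.411 mg; glycerol 42.596 mL; L-glutamine 15.567 mL; arabinose 32.596 g

Target volume = 1124 mL = 1.124 L.
cellobiose: 5.97 g/L × 1.124 L = 6.710 g
magnesium chloride hexahydrate: 1.14 g/L × 1.124 L = 1.281 g
sorbitol: 61.4 mmol/L × 182.17 g/mol × 1.124 L ÷ 1000 = 12.572 g
zinc sulfate heptahydrate: 35.3 µmol/L × 287.6 g/mol × 1.124 L ÷ 1000 = 11.411 mg
glycerol: C1V1 = C2V2 → 1.91% ÷ 50.4% × 1124 mL = 42.596 mL
L-glutamine: C1V1 = C2V2 → 2.77 mM × 1124 mL ÷ 200 mM = 15.567 mL
arabinose: 2.9% w/v = 29 g/L → 29 × 1.124 L = 32.596 g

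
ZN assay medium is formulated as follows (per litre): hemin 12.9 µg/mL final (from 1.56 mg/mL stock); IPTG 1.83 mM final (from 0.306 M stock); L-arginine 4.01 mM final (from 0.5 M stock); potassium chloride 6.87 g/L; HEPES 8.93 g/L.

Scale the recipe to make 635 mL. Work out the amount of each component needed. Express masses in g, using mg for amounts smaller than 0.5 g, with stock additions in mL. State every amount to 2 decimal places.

Scale factor relative to 1 L: 0.635.
hemin: C1V1 = C2V2 → 12.9 µg/mL × 635 mL ÷ 1560 µg/mL = 5.25 mL
IPTG: V = C2·V2/C1 = 1.83 mM × 635 mL ÷ 306 mM = 3.80 mL
L-arginine: dilute stock: 4.01 mM × 635 mL ÷ 500 mM = 5.09 mL
potassium chloride: 6.87 g/L × 0.635 L = 4.36 g
HEPES: 8.93 g/L × 0.635 L = 5.67 g

hemin 5.25 mL; IPTG 3.80 mL; L-arginine 5.09 mL; potassium chloride 4.36 g; HEPES 5.67 g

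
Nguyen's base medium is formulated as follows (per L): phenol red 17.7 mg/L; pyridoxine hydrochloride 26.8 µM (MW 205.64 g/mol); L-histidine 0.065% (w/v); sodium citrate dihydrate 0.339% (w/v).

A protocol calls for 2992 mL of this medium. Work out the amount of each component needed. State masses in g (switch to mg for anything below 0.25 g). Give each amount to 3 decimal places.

Scale factor relative to 1 L: 2.992.
phenol red: 17.7 mg/L × 2.992 L = 52.958 mg
pyridoxine hydrochloride: 26.8 µmol/L × 205.64 g/mol × 2.992 L ÷ 1000 = 16.489 mg
L-histidine: 0.065 g per 100 mL × 2992 mL ÷ 100 = 1.945 g
sodium citrate dihydrate: 0.339% w/v = 3.39 g/L → 3.39 × 2.992 L = 10.143 g

phenol red 52.958 mg; pyridoxine hydrochloride 16.489 mg; L-histidine 1.945 g; sodium citrate dihydrate 10.143 g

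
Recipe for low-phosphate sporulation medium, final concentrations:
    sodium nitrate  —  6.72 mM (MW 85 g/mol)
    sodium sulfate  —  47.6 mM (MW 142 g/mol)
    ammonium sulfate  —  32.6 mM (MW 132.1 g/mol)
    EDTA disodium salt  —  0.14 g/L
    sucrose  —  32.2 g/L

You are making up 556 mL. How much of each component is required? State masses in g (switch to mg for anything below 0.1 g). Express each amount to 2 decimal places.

sodium nitrate 0.32 g; sodium sulfate 3.76 g; ammonium sulfate 2.39 g; EDTA disodium salt 77.84 mg; sucrose 17.90 g

Target volume = 556 mL = 0.556 L.
sodium nitrate: 6.72 mmol/L × 85 g/mol × 0.556 L ÷ 1000 = 0.32 g
sodium sulfate: 47.6 mmol/L × 142 g/mol × 0.556 L ÷ 1000 = 3.76 g
ammonium sulfate: 32.6 mmol/L × 132.1 g/mol × 0.556 L ÷ 1000 = 2.39 g
EDTA disodium salt: 0.14 g/L × 0.556 L = 0.07784 g = 77.84 mg
sucrose: 32.2 g/L × 0.556 L = 17.90 g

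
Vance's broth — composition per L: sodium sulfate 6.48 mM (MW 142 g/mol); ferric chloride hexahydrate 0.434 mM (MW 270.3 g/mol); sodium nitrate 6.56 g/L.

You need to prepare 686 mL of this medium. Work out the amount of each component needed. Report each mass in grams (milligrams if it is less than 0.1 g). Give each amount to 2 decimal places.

sodium sulfate 0.63 g; ferric chloride hexahydrate 80.47 mg; sodium nitrate 4.50 g

Working volume: 686 mL = 0.686 L.
sodium sulfate: 6.48 mmol/L × 142 g/mol × 0.686 L ÷ 1000 = 0.63 g
ferric chloride hexahydrate: 0.434 mmol/L × 270.3 mg/mmol × 0.686 L = 80.47 mg
sodium nitrate: 6.56 g/L × 0.686 L = 4.50 g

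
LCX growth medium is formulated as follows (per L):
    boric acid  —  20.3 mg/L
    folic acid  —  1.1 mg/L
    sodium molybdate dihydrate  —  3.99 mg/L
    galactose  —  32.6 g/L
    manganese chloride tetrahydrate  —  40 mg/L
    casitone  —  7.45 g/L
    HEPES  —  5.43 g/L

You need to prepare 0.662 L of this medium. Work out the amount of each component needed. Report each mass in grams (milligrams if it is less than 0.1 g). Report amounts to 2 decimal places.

boric acid 13.44 mg; folic acid 0.73 mg; sodium molybdate dihydrate 2.64 mg; galactose 21.58 g; manganese chloride tetrahydrate 26.48 mg; casitone 4.93 g; HEPES 3.59 g

Working volume: 0.662 L.
boric acid: 20.3 mg/L × 0.662 L = 13.44 mg
folic acid: 1.1 mg/L × 0.662 L = 0.73 mg
sodium molybdate dihydrate: 3.99 mg/L × 0.662 L = 2.64 mg
galactose: 32.6 g/L × 0.662 L = 21.58 g
manganese chloride tetrahydrate: 40 mg/L × 0.662 L = 26.48 mg
casitone: 7.45 g/L × 0.662 L = 4.93 g
HEPES: 5.43 g/L × 0.662 L = 3.59 g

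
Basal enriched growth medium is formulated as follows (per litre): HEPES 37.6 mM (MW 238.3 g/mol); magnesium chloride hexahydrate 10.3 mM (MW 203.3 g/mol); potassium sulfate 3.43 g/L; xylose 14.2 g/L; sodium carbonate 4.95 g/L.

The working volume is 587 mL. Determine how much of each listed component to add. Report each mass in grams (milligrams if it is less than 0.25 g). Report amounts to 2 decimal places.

HEPES 5.26 g; magnesium chloride hexahydrate 1.23 g; potassium sulfate 2.01 g; xylose 8.34 g; sodium carbonate 2.91 g

Working volume: 587 mL = 0.587 L.
HEPES: 37.6 mmol/L × 238.3 g/mol × 0.587 L ÷ 1000 = 5.26 g
magnesium chloride hexahydrate: 10.3 mmol/L × 203.3 g/mol × 0.587 L ÷ 1000 = 1.23 g
potassium sulfate: 3.43 g/L × 0.587 L = 2.01 g
xylose: 14.2 g/L × 0.587 L = 8.34 g
sodium carbonate: 4.95 g/L × 0.587 L = 2.91 g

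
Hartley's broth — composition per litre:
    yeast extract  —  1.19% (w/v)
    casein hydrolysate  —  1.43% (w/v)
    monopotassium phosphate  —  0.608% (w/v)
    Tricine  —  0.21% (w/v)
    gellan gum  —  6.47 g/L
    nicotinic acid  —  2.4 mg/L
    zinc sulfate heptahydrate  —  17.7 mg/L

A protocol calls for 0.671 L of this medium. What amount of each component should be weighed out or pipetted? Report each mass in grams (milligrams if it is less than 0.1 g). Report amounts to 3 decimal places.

Scale factor relative to 1 L: 0.671.
yeast extract: 1.19% w/v = 11.9 g/L → 11.9 × 0.671 L = 7.985 g
casein hydrolysate: 1.43 g per 100 mL × 671 mL ÷ 100 = 9.595 g
monopotassium phosphate: 0.608% w/v = 6.08 g/L → 6.08 × 0.671 L = 4.080 g
Tricine: 0.21% w/v = 2.1 g/L → 2.1 × 0.671 L = 1.409 g
gellan gum: 6.47 g/L × 0.671 L = 4.341 g
nicotinic acid: 2.4 mg/L × 0.671 L = 1.610 mg
zinc sulfate heptahydrate: 17.7 mg/L × 0.671 L = 11.877 mg

yeast extract 7.985 g; casein hydrolysate 9.595 g; monopotassium phosphate 4.080 g; Tricine 1.409 g; gellan gum 4.341 g; nicotinic acid 1.610 mg; zinc sulfate heptahydrate 11.877 mg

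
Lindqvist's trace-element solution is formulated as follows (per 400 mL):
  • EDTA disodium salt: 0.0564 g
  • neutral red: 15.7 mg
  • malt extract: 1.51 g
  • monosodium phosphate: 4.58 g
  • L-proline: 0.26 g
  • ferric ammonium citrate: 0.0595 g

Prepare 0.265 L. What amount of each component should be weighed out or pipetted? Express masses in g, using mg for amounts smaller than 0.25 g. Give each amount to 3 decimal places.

EDTA disodium salt 37.365 mg; neutral red 10.401 mg; malt extract 1.000 g; monosodium phosphate 3.034 g; L-proline 172.250 mg; ferric ammonium citrate 39.419 mg

Ratio of target to recipe volume: 265 / 400 = 0.6625.
EDTA disodium salt: 0.0564 g × (265 mL / 400 mL) = 0.037365 g = 37.365 mg
neutral red: 15.7 mg × (265 mL / 400 mL) = 10.401 mg
malt extract: 1.51 g × (265 mL / 400 mL) = 1.000 g
monosodium phosphate: 4.58 g × (265 mL / 400 mL) = 3.034 g
L-proline: 0.26 g × (265 mL / 400 mL) = 0.17225 g = 172.250 mg
ferric ammonium citrate: 0.0595 g × (265 mL / 400 mL) = 0.0394187 g = 39.419 mg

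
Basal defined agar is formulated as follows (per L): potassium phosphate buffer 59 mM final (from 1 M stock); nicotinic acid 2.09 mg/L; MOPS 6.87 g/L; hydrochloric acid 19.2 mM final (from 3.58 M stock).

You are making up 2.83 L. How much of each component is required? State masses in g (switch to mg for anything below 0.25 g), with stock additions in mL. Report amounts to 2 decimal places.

Working volume: 2.83 L.
potassium phosphate buffer: V = C2·V2/C1 = 59 mM × 2830 mL ÷ 1000 mM = 166.97 mL
nicotinic acid: 2.09 mg/L × 2.83 L = 5.91 mg
MOPS: 6.87 g/L × 2.83 L = 19.44 g
hydrochloric acid: dilute stock: 19.2 mM × 2830 mL ÷ 3580 mM = 15.18 mL

potassium phosphate buffer 166.97 mL; nicotinic acid 5.91 mg; MOPS 19.44 g; hydrochloric acid 15.18 mL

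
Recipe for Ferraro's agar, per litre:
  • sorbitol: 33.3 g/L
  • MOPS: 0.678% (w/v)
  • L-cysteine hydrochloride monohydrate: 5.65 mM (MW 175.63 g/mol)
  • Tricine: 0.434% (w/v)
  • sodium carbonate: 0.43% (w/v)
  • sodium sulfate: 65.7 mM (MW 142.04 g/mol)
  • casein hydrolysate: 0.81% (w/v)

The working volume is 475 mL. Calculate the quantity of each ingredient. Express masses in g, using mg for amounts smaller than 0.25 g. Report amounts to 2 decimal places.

Target volume = 475 mL = 0.475 L.
sorbitol: 33.3 g/L × 0.475 L = 15.82 g
MOPS: 0.678% w/v = 6.78 g/L → 6.78 × 0.475 L = 3.22 g
L-cysteine hydrochloride monohydrate: 5.65 mmol/L × 175.63 g/mol × 0.475 L ÷ 1000 = 0.47 g
Tricine: 0.434 g per 100 mL × 475 mL ÷ 100 = 2.06 g
sodium carbonate: 0.43% w/v = 4.3 g/L → 4.3 × 0.475 L = 2.04 g
sodium sulfate: 65.7 mmol/L × 142.04 g/mol × 0.475 L ÷ 1000 = 4.43 g
casein hydrolysate: 0.81 g per 100 mL × 475 mL ÷ 100 = 3.85 g

sorbitol 15.82 g; MOPS 3.22 g; L-cysteine hydrochloride monohydrate 0.47 g; Tricine 2.06 g; sodium carbonate 2.04 g; sodium sulfate 4.43 g; casein hydrolysate 3.85 g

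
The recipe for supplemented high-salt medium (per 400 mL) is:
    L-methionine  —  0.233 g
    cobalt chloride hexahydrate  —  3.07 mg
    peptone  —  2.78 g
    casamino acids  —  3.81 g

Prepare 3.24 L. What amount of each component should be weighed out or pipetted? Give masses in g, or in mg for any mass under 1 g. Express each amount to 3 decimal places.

Ratio of target to recipe volume: 3240 / 400 = 8.1.
L-methionine: 0.233 g × (3240 mL / 400 mL) = 1.887 g
cobalt chloride hexahydrate: 3.07 mg × (3240 mL / 400 mL) = 24.867 mg
peptone: 2.78 g × (3240 mL / 400 mL) = 22.518 g
casamino acids: 3.81 g × (3240 mL / 400 mL) = 30.861 g

L-methionine 1.887 g; cobalt chloride hexahydrate 24.867 mg; peptone 22.518 g; casamino acids 30.861 g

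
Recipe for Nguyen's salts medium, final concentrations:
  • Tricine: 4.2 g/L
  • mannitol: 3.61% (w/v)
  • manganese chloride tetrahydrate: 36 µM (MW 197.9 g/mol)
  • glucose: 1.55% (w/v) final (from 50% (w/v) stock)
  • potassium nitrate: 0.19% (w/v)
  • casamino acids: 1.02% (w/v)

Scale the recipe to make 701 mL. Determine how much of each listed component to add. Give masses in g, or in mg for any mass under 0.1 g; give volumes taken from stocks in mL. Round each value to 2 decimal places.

Tricine 2.94 g; mannitol 25.31 g; manganese chloride tetrahydrate 4.99 mg; glucose 21.73 mL; potassium nitrate 1.33 g; casamino acids 7.15 g

Working volume: 701 mL = 0.701 L.
Tricine: 4.2 g/L × 0.701 L = 2.94 g
mannitol: 3.61 g per 100 mL × 701 mL ÷ 100 = 25.31 g
manganese chloride tetrahydrate: 36 µmol/L × 197.9 g/mol × 0.701 L ÷ 1000 = 4.99 mg
glucose: C1V1 = C2V2 → 1.55% ÷ 50% × 701 mL = 21.73 mL
potassium nitrate: 0.19% w/v = 1.9 g/L → 1.9 × 0.701 L = 1.33 g
casamino acids: 1.02 g per 100 mL × 701 mL ÷ 100 = 7.15 g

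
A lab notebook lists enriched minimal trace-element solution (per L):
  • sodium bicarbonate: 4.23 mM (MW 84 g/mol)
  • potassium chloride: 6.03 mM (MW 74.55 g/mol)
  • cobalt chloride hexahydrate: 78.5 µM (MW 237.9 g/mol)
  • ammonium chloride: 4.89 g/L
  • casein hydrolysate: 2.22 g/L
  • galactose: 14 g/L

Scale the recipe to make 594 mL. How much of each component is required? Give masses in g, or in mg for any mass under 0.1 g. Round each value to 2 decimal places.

sodium bicarbonate 0.21 g; potassium chloride 0.27 g; cobalt chloride hexahydrate 11.09 mg; ammonium chloride 2.90 g; casein hydrolysate 1.32 g; galactose 8.32 g

Target volume = 594 mL = 0.594 L.
sodium bicarbonate: 4.23 mmol/L × 84 g/mol × 0.594 L ÷ 1000 = 0.21 g
potassium chloride: 6.03 mmol/L × 74.55 g/mol × 0.594 L ÷ 1000 = 0.27 g
cobalt chloride hexahydrate: 78.5 µmol/L × 237.9 g/mol × 0.594 L ÷ 1000 = 11.09 mg
ammonium chloride: 4.89 g/L × 0.594 L = 2.90 g
casein hydrolysate: 2.22 g/L × 0.594 L = 1.32 g
galactose: 14 g/L × 0.594 L = 8.32 g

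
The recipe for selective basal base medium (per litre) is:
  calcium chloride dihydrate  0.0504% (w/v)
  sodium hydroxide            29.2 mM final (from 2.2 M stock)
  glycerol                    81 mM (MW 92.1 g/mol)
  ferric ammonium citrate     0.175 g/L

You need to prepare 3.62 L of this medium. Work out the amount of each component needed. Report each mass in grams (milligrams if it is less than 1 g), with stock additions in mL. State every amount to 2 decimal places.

calcium chloride dihydrate 1.82 g; sodium hydroxide 48.05 mL; glycerol 27.01 g; ferric ammonium citrate 633.50 mg

Working volume: 3.62 L.
calcium chloride dihydrate: 0.0504% w/v = 0.504 g/L → 0.504 × 3.62 L = 1.82 g
sodium hydroxide: dilute stock: 29.2 mM × 3620 mL ÷ 2200 mM = 48.05 mL
glycerol: 81 mmol/L × 92.1 g/mol × 3.62 L ÷ 1000 = 27.01 g
ferric ammonium citrate: 0.175 g/L × 3.62 L = 0.6335 g = 633.50 mg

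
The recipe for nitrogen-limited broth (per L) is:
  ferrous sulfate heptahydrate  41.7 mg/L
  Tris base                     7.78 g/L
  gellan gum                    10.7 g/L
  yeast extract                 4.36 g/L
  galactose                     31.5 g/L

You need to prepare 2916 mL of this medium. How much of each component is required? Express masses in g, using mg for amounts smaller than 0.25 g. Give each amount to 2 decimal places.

Target volume = 2916 mL = 2.916 L.
ferrous sulfate heptahydrate: 41.7 mg/L × 2.916 L = 121.60 mg
Tris base: 7.78 g/L × 2.916 L = 22.69 g
gellan gum: 10.7 g/L × 2.916 L = 31.20 g
yeast extract: 4.36 g/L × 2.916 L = 12.71 g
galactose: 31.5 g/L × 2.916 L = 91.85 g

ferrous sulfate heptahydrate 121.60 mg; Tris base 22.69 g; gellan gum 31.20 g; yeast extract 12.71 g; galactose 91.85 g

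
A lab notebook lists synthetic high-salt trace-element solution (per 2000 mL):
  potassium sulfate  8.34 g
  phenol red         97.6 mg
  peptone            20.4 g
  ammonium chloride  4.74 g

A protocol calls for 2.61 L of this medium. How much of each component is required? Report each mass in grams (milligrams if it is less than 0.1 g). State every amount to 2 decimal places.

potassium sulfate 10.88 g; phenol red 0.13 g; peptone 26.62 g; ammonium chloride 6.19 g

Ratio of target to recipe volume: 2610 / 2000 = 1.305.
potassium sulfate: 8.34 g × (2610 mL / 2000 mL) = 10.88 g
phenol red: 97.6 mg × (2610 mL / 2000 mL) = 127.368 mg = 0.13 g
peptone: 20.4 g × (2610 mL / 2000 mL) = 26.62 g
ammonium chloride: 4.74 g × (2610 mL / 2000 mL) = 6.19 g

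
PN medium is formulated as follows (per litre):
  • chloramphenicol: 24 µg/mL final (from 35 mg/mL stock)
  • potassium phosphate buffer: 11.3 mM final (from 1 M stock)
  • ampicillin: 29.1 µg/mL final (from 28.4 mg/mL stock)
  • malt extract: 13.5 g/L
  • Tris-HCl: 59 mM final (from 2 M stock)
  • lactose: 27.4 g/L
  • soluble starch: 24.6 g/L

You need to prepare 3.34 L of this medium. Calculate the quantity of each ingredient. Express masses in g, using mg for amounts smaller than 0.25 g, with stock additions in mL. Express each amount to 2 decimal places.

Working volume: 3.34 L.
chloramphenicol: V = C2·V2/C1 = 24 µg/mL × 3340 mL ÷ 35000 µg/mL = 2.29 mL
potassium phosphate buffer: C1V1 = C2V2 → 11.3 mM × 3340 mL ÷ 1000 mM = 37.74 mL
ampicillin: C1V1 = C2V2 → 29.1 µg/mL × 3340 mL ÷ 28400 µg/mL = 3.42 mL
malt extract: 13.5 g/L × 3.34 L = 45.09 g
Tris-HCl: dilute stock: 59 mM × 3340 mL ÷ 2000 mM = 98.53 mL
lactose: 27.4 g/L × 3.34 L = 91.52 g
soluble starch: 24.6 g/L × 3.34 L = 82.16 g

chloramphenicol 2.29 mL; potassium phosphate buffer 37.74 mL; ampicillin 3.42 mL; malt extract 45.09 g; Tris-HCl 98.53 mL; lactose 91.52 g; soluble starch 82.16 g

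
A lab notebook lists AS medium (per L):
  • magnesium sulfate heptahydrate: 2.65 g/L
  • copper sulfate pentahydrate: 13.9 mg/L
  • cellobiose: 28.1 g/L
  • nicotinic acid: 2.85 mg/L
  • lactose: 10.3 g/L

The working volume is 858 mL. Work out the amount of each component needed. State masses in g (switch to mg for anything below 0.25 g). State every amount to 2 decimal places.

Working volume: 858 mL = 0.858 L.
magnesium sulfate heptahydrate: 2.65 g/L × 0.858 L = 2.27 g
copper sulfate pentahydrate: 13.9 mg/L × 0.858 L = 11.93 mg
cellobiose: 28.1 g/L × 0.858 L = 24.11 g
nicotinic acid: 2.85 mg/L × 0.858 L = 2.45 mg
lactose: 10.3 g/L × 0.858 L = 8.84 g

magnesium sulfate heptahydrate 2.27 g; copper sulfate pentahydrate 11.93 mg; cellobiose 24.11 g; nicotinic acid 2.45 mg; lactose 8.84 g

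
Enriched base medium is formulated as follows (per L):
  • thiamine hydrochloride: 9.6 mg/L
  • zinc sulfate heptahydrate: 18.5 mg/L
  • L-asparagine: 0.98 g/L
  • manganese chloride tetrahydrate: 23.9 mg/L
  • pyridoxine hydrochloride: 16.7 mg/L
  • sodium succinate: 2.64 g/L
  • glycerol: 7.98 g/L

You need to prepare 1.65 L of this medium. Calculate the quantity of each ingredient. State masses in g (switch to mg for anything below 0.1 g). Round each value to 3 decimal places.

Working volume: 1.65 L.
thiamine hydrochloride: 9.6 mg/L × 1.65 L = 15.840 mg
zinc sulfate heptahydrate: 18.5 mg/L × 1.65 L = 30.525 mg
L-asparagine: 0.98 g/L × 1.65 L = 1.617 g
manganese chloride tetrahydrate: 23.9 mg/L × 1.65 L = 39.435 mg
pyridoxine hydrochloride: 16.7 mg/L × 1.65 L = 27.555 mg
sodium succinate: 2.64 g/L × 1.65 L = 4.356 g
glycerol: 7.98 g/L × 1.65 L = 13.167 g

thiamine hydrochloride 15.840 mg; zinc sulfate heptahydrate 30.525 mg; L-asparagine 1.617 g; manganese chloride tetrahydrate 39.435 mg; pyridoxine hydrochloride 27.555 mg; sodium succinate 4.356 g; glycerol 13.167 g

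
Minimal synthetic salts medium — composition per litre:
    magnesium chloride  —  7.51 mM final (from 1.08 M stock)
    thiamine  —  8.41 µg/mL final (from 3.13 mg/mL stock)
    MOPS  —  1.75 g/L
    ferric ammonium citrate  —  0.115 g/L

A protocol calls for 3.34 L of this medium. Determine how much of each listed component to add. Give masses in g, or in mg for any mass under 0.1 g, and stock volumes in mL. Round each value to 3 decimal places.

Working volume: 3.34 L.
magnesium chloride: dilute stock: 7.51 mM × 3340 mL ÷ 1080 mM = 23.225 mL
thiamine: C1V1 = C2V2 → 8.41 µg/mL × 3340 mL ÷ 3130 µg/mL = 8.974 mL
MOPS: 1.75 g/L × 3.34 L = 5.845 g
ferric ammonium citrate: 0.115 g/L × 3.34 L = 0.384 g

magnesium chloride 23.225 mL; thiamine 8.974 mL; MOPS 5.845 g; ferric ammonium citrate 0.384 g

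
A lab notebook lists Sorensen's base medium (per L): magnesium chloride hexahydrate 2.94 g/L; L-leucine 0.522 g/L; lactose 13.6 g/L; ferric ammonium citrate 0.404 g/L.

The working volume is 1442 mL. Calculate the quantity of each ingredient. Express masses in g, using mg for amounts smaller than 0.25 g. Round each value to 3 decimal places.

magnesium chloride hexahydrate 4.239 g; L-leucine 0.753 g; lactose 19.611 g; ferric ammonium citrate 0.583 g

Working volume: 1442 mL = 1.442 L.
magnesium chloride hexahydrate: 2.94 g/L × 1.442 L = 4.239 g
L-leucine: 0.522 g/L × 1.442 L = 0.753 g
lactose: 13.6 g/L × 1.442 L = 19.611 g
ferric ammonium citrate: 0.404 g/L × 1.442 L = 0.583 g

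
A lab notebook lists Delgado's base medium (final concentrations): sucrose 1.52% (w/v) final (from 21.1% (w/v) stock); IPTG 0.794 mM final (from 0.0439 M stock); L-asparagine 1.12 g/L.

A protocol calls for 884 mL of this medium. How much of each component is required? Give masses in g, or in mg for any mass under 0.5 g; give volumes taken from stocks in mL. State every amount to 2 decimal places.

Target volume = 884 mL = 0.884 L.
sucrose: V = C2·V2/C1 = 1.52% ÷ 21.1% × 884 mL = 63.68 mL
IPTG: C1V1 = C2V2 → 0.794 mM × 884 mL ÷ 43.9 mM = 15.99 mL
L-asparagine: 1.12 g/L × 0.884 L = 0.99 g

sucrose 63.68 mL; IPTG 15.99 mL; L-asparagine 0.99 g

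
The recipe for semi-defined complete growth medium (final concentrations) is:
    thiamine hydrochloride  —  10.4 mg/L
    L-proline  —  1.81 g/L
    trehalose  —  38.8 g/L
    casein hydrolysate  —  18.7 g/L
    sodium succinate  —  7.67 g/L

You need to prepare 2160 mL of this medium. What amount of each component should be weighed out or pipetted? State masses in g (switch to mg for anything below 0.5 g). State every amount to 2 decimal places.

thiamine hydrochloride 22.46 mg; L-proline 3.91 g; trehalose 83.81 g; casein hydrolysate 40.39 g; sodium succinate 16.57 g

Working volume: 2160 mL = 2.16 L.
thiamine hydrochloride: 10.4 mg/L × 2.16 L = 22.46 mg
L-proline: 1.81 g/L × 2.16 L = 3.91 g
trehalose: 38.8 g/L × 2.16 L = 83.81 g
casein hydrolysate: 18.7 g/L × 2.16 L = 40.39 g
sodium succinate: 7.67 g/L × 2.16 L = 16.57 g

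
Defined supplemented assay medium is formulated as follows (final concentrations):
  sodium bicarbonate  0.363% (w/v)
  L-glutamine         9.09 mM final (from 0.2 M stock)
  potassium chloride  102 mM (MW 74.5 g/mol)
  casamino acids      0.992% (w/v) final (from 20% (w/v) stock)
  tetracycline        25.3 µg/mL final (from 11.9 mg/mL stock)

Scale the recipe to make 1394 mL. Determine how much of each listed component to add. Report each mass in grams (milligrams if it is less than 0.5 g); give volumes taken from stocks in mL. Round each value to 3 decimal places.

sodium bicarbonate 5.060 g; L-glutamine 63.357 mL; potassium chloride 10.593 g; casamino acids 69.142 mL; tetracycline 2.964 mL

Working volume: 1394 mL = 1.394 L.
sodium bicarbonate: 0.363 g per 100 mL × 1394 mL ÷ 100 = 5.060 g
L-glutamine: C1V1 = C2V2 → 9.09 mM × 1394 mL ÷ 200 mM = 63.357 mL
potassium chloride: 102 mmol/L × 74.5 g/mol × 1.394 L ÷ 1000 = 10.593 g
casamino acids: V = C2·V2/C1 = 0.992% ÷ 20% × 1394 mL = 69.142 mL
tetracycline: dilute stock: 25.3 µg/mL × 1394 mL ÷ 11900 µg/mL = 2.964 mL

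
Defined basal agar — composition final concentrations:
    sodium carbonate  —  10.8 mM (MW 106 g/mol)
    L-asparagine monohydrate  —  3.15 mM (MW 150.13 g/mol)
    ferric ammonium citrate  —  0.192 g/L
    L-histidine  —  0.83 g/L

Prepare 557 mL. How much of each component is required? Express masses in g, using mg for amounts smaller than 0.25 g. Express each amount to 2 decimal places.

sodium carbonate 0.64 g; L-asparagine monohydrate 0.26 g; ferric ammonium citrate 106.94 mg; L-histidine 0.46 g

Working volume: 557 mL = 0.557 L.
sodium carbonate: 10.8 mmol/L × 106 g/mol × 0.557 L ÷ 1000 = 0.64 g
L-asparagine monohydrate: 3.15 mmol/L × 150.13 g/mol × 0.557 L ÷ 1000 = 0.26 g
ferric ammonium citrate: 0.192 g/L × 0.557 L = 0.106944 g = 106.94 mg
L-histidine: 0.83 g/L × 0.557 L = 0.46 g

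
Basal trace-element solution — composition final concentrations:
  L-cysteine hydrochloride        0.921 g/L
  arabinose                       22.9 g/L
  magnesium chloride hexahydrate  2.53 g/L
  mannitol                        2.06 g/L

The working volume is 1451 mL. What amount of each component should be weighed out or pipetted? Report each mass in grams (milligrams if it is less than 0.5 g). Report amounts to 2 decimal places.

Target volume = 1451 mL = 1.451 L.
L-cysteine hydrochloride: 0.921 g/L × 1.451 L = 1.34 g
arabinose: 22.9 g/L × 1.451 L = 33.23 g
magnesium chloride hexahydrate: 2.53 g/L × 1.451 L = 3.67 g
mannitol: 2.06 g/L × 1.451 L = 2.99 g

L-cysteine hydrochloride 1.34 g; arabinose 33.23 g; magnesium chloride hexahydrate 3.67 g; mannitol 2.99 g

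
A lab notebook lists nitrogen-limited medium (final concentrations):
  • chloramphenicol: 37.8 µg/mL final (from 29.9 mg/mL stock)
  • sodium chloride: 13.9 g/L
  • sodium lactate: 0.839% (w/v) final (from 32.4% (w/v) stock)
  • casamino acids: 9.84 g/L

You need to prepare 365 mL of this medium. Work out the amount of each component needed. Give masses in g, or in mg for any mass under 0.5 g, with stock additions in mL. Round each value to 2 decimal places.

Scale factor relative to 1 L: 0.365.
chloramphenicol: C1V1 = C2V2 → 37.8 µg/mL × 365 mL ÷ 29900 µg/mL = 0.46 mL
sodium chloride: 13.9 g/L × 0.365 L = 5.07 g
sodium lactate: dilute stock: 0.839% ÷ 32.4% × 365 mL = 9.45 mL
casamino acids: 9.84 g/L × 0.365 L = 3.59 g

chloramphenicol 0.46 mL; sodium chloride 5.07 g; sodium lactate 9.45 mL; casamino acids 3.59 g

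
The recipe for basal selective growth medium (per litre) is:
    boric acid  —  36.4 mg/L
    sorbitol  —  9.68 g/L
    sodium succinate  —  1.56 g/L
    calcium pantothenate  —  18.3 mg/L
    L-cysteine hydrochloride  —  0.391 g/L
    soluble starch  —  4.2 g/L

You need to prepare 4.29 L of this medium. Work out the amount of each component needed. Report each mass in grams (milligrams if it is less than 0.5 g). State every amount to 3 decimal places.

boric acid 156.156 mg; sorbitol 41.527 g; sodium succinate 6.692 g; calcium pantothenate 78.507 mg; L-cysteine hydrochloride 1.677 g; soluble starch 18.018 g

Scale factor relative to 1 L: 4.29.
boric acid: 36.4 mg/L × 4.29 L = 156.156 mg
sorbitol: 9.68 g/L × 4.29 L = 41.527 g
sodium succinate: 1.56 g/L × 4.29 L = 6.692 g
calcium pantothenate: 18.3 mg/L × 4.29 L = 78.507 mg
L-cysteine hydrochloride: 0.391 g/L × 4.29 L = 1.677 g
soluble starch: 4.2 g/L × 4.29 L = 18.018 g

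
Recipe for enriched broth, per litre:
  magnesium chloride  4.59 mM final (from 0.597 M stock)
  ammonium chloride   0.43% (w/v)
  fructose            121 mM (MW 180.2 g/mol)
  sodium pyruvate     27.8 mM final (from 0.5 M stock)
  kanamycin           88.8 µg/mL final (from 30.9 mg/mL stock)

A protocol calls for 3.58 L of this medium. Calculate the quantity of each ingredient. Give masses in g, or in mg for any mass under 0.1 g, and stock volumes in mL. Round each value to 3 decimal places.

magnesium chloride 27.525 mL; ammonium chloride 15.394 g; fructose 78.059 g; sodium pyruvate 199.048 mL; kanamycin 10.288 mL

Scale factor relative to 1 L: 3.58.
magnesium chloride: C1V1 = C2V2 → 4.59 mM × 3580 mL ÷ 597 mM = 27.525 mL
ammonium chloride: 0.43 g per 100 mL × 3580 mL ÷ 100 = 15.394 g
fructose: 121 mmol/L × 180.2 g/mol × 3.58 L ÷ 1000 = 78.059 g
sodium pyruvate: dilute stock: 27.8 mM × 3580 mL ÷ 500 mM = 199.048 mL
kanamycin: C1V1 = C2V2 → 88.8 µg/mL × 3580 mL ÷ 30900 µg/mL = 10.288 mL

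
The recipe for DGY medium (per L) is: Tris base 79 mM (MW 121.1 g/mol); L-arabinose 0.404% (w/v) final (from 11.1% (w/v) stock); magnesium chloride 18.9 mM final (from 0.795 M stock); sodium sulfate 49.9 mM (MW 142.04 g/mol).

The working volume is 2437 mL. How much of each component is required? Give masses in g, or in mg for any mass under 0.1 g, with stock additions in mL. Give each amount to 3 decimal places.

Tris base 23.315 g; L-arabinose 88.698 mL; magnesium chloride 57.936 mL; sodium sulfate 17.273 g

Working volume: 2437 mL = 2.437 L.
Tris base: 79 mmol/L × 121.1 g/mol × 2.437 L ÷ 1000 = 23.315 g
L-arabinose: dilute stock: 0.404% ÷ 11.1% × 2437 mL = 88.698 mL
magnesium chloride: C1V1 = C2V2 → 18.9 mM × 2437 mL ÷ 795 mM = 57.936 mL
sodium sulfate: 49.9 mmol/L × 142.04 g/mol × 2.437 L ÷ 1000 = 17.273 g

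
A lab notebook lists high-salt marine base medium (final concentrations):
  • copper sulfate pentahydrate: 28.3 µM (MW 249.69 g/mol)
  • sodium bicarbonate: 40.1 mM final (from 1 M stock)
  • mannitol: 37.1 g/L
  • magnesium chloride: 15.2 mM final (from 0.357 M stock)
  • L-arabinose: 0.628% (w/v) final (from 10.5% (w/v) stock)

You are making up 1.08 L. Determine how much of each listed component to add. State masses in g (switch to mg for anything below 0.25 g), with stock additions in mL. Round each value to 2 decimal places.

copper sulfate pentahydrate 7.63 mg; sodium bicarbonate 43.31 mL; mannitol 40.07 g; magnesium chloride 45.98 mL; L-arabinose 64.59 mL

Scale factor relative to 1 L: 1.08.
copper sulfate pentahydrate: 28.3 µmol/L × 249.69 g/mol × 1.08 L ÷ 1000 = 7.63 mg
sodium bicarbonate: C1V1 = C2V2 → 40.1 mM × 1080 mL ÷ 1000 mM = 43.31 mL
mannitol: 37.1 g/L × 1.08 L = 40.07 g
magnesium chloride: V = C2·V2/C1 = 15.2 mM × 1080 mL ÷ 357 mM = 45.98 mL
L-arabinose: C1V1 = C2V2 → 0.628% ÷ 10.5% × 1080 mL = 64.59 mL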